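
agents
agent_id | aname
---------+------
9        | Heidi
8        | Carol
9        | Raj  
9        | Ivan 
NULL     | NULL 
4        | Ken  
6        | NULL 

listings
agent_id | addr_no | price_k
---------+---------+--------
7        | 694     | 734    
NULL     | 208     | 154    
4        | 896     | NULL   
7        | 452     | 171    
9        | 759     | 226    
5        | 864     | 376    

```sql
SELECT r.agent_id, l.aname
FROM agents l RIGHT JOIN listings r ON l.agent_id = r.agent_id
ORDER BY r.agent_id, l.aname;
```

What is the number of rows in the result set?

RIGHT JOIN keeps every row from `listings`; unmatched rows get NULL for `agents`'s columns.
Matching on l.agent_id = r.agent_id. A NULL in a compared column never satisfies the condition.
- agent_id=9: 1 matching r row(s), so 1 row(s) emitted.
- agent_id=8: no matching r row.
- agent_id=9: 1 matching r row(s), so 1 row(s) emitted.
- agent_id=9: 1 matching r row(s), so 1 row(s) emitted.
- agent_id=NULL: no matching r row.
- agent_id=4: 1 matching r row(s), so 1 row(s) emitted.
- agent_id=6: no matching r row.
- plus 4 unmatched r row(s), each kept with NULL l columns.
Total: 4 matched + 4 padded = 8 rows.

8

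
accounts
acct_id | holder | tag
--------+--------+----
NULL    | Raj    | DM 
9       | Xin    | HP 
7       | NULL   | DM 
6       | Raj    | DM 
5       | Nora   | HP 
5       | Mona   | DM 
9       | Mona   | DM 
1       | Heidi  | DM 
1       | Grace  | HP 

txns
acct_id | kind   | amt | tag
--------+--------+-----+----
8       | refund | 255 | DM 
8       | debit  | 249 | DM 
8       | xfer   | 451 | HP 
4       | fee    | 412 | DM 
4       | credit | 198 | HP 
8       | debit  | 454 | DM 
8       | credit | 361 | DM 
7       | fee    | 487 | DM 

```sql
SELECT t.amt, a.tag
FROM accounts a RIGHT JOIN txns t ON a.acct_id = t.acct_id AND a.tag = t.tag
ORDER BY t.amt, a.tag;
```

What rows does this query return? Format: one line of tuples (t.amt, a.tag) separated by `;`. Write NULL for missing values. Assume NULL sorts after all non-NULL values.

(198, NULL); (249, NULL); (255, NULL); (361, NULL); (412, NULL); (451, NULL); (454, NULL); (487, DM)

RIGHT JOIN keeps every row from `txns`; unmatched rows get NULL for `accounts`'s columns.
Matching on a.acct_id = t.acct_id AND a.tag = t.tag. A NULL in a compared column never satisfies the condition.
- acct_id=NULL, tag=DM: no matching t row.
- acct_id=9, tag=HP: no matching t row.
- acct_id=7, tag=DM: 1 matching t row(s), so 1 row(s) emitted.
- acct_id=6, tag=DM: no matching t row.
- acct_id=5, tag=HP: no matching t row.
- acct_id=5, tag=DM: no matching t row.
- acct_id=9, tag=DM: no matching t row.
- acct_id=1, tag=DM: no matching t row.
- acct_id=1, tag=HP: no matching t row.
- 7 t row(s) had no a match → kept, a columns NULL.
After projecting and ordering:
t.amt | a.tag
198 | NULL
249 | NULL
255 | NULL
361 | NULL
412 | NULL
451 | NULL
454 | NULL
487 | DM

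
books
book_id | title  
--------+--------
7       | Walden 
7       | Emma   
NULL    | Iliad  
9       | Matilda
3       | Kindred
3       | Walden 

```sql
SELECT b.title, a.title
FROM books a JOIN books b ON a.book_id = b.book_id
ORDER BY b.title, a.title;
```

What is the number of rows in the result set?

INNER JOIN keeps only pairs where the ON condition holds.
Matching on a.book_id = b.book_id. A NULL in a compared column never satisfies the condition.
- book_id=7: 2 matching b row(s), so 2 row(s) emitted.
- book_id=7: 2 matching b row(s), so 2 row(s) emitted.
- book_id=NULL: no matching b row, dropped.
- book_id=9: 1 matching b row(s), so 1 row(s) emitted.
- book_id=3: 2 matching b row(s), so 2 row(s) emitted.
- book_id=3: 2 matching b row(s), so 2 row(s) emitted.
Total: 9 rows.

9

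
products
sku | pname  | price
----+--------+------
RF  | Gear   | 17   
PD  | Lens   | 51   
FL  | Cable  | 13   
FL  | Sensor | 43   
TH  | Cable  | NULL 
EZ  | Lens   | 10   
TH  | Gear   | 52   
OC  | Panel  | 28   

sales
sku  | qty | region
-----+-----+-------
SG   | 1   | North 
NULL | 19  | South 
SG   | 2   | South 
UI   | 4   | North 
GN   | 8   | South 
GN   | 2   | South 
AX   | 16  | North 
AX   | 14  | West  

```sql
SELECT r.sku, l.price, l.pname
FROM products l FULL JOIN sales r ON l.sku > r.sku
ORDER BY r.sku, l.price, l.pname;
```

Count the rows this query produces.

32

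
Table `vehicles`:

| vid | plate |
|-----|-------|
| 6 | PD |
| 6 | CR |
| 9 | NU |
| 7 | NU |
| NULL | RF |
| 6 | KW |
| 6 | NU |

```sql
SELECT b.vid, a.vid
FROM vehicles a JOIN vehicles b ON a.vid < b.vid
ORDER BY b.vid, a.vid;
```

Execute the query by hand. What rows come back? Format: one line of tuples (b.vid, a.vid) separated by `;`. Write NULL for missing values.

INNER JOIN keeps only pairs where the ON condition holds.
Matching on a.vid < b.vid. A NULL in a compared column never satisfies the condition.
Matched pairs: 9.

(7, 6); (7, 6); (7, 6); (7, 6); (9, 6); (9, 6); (9, 6); (9, 6); (9, 7)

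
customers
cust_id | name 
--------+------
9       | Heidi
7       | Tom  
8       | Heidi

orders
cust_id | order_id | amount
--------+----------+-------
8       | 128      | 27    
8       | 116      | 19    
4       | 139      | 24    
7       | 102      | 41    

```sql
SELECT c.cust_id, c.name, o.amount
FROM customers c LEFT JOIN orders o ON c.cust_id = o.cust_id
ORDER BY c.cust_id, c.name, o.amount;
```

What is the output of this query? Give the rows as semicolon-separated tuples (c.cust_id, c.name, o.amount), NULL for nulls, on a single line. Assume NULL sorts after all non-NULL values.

LEFT JOIN keeps every row from `customers`; unmatched rows get NULL for `orders`'s columns.
Matching on c.cust_id = o.cust_id.
- c[0] cust_id=9 → no match; kept with NULLs on the o side.
- c[1] cust_id=7 → 1 match(es) in o → 1 row(s).
- c[2] cust_id=8 → 2 match(es) in o → 2 row(s).
After projecting and ordering:
c.cust_id | c.name | o.amount
7 | Tom | 41
8 | Heidi | 19
8 | Heidi | 27
9 | Heidi | NULL

(7, Tom, 41); (8, Heidi, 19); (8, Heidi, 27); (9, Heidi, NULL)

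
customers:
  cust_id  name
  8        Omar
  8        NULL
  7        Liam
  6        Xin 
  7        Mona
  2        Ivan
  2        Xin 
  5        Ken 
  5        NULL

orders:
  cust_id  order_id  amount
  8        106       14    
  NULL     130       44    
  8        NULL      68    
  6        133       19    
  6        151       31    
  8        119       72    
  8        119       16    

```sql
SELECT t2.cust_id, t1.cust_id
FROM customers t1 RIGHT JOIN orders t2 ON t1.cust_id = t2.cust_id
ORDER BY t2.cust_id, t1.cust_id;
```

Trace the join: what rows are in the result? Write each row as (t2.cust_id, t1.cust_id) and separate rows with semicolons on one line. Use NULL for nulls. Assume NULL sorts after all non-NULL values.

(6, 6); (6, 6); (8, 8); (8, 8); (8, 8); (8, 8); (8, 8); (8, 8); (8, 8); (8, 8); (NULL, NULL)

RIGHT JOIN keeps every row from `orders`; unmatched rows get NULL for `customers`'s columns.
Matching on t1.cust_id = t2.cust_id. A NULL in a compared column never satisfies the condition.
Matched pairs: 10; unmatched t2 rows kept: 1.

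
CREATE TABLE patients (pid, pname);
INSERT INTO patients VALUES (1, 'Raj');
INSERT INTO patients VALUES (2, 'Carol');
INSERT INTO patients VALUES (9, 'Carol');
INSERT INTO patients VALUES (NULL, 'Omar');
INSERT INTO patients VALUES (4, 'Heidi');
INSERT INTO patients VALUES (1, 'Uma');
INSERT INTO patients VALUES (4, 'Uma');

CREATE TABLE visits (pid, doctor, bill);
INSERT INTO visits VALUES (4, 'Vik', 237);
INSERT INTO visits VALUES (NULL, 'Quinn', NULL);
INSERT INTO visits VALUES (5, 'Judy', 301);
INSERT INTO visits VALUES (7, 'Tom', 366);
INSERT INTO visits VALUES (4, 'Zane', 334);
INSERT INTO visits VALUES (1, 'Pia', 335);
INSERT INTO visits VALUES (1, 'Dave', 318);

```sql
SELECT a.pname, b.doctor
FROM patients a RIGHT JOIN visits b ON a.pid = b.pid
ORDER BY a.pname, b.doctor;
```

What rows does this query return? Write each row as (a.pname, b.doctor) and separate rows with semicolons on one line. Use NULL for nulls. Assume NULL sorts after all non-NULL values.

(Heidi, Vik); (Heidi, Zane); (Raj, Dave); (Raj, Pia); (Uma, Dave); (Uma, Pia); (Uma, Vik); (Uma, Zane); (NULL, Judy); (NULL, Quinn); (NULL, Tom)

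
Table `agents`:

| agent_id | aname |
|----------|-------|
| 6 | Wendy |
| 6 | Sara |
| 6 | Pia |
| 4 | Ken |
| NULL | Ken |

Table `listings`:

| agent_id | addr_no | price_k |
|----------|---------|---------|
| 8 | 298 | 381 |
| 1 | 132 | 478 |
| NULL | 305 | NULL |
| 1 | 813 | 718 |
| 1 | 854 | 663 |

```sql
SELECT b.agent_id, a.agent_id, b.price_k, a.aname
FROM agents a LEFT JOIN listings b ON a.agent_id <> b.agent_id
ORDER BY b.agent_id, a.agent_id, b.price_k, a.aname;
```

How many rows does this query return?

17

LEFT JOIN keeps every row from `agents`; unmatched rows get NULL for `listings`'s columns.
Matching on a.agent_id <> b.agent_id. A NULL in a compared column never satisfies the condition.
Matched pairs: 16; unmatched a rows kept: 1.
Total: 16 matched + 1 padded = 17 rows.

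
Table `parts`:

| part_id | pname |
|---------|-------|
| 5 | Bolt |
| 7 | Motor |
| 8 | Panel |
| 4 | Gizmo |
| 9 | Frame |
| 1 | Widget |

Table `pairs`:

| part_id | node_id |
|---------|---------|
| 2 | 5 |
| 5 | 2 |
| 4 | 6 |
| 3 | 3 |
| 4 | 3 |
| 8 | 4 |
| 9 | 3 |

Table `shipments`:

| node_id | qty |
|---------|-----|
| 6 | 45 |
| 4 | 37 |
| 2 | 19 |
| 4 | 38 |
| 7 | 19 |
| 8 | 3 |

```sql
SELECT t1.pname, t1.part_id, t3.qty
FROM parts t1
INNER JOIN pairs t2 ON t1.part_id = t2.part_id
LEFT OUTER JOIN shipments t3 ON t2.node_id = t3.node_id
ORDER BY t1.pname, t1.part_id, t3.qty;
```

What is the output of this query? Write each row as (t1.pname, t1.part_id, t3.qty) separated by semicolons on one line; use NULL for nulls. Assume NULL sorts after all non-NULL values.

(Bolt, 5, 19); (Frame, 9, NULL); (Gizmo, 4, 45); (Gizmo, 4, NULL); (Panel, 8, 37); (Panel, 8, 38)

Step 1 — t1 INNER JOIN t2 on part_id → 5 row(s).
Then LEFT JOIN `shipments t3` on node_id: each of those 5 rows is kept; rows whose t2.node_id has no match in t3 get NULL for t3's columns.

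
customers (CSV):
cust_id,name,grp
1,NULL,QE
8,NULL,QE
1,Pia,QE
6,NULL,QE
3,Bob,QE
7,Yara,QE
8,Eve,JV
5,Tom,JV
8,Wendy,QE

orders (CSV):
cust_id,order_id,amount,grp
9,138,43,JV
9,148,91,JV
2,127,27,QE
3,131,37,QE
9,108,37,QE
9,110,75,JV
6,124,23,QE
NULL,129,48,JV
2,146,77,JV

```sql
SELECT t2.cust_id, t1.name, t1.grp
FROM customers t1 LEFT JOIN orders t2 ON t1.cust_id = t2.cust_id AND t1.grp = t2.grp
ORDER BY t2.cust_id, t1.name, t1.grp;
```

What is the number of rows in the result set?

LEFT JOIN keeps every row from `customers`; unmatched rows get NULL for `orders`'s columns.
Matching on t1.cust_id = t2.cust_id AND t1.grp = t2.grp. A NULL in a compared column never satisfies the condition.
- cust_id=1, grp=QE: no t2 row matches, row kept with t2 columns NULL.
- cust_id=8, grp=QE: no t2 row matches, row kept with t2 columns NULL.
- cust_id=1, grp=QE: no t2 row matches, row kept with t2 columns NULL.
- cust_id=6, grp=QE: 1 matching t2 row(s), so 1 row(s) emitted.
- cust_id=3, grp=QE: 1 matching t2 row(s), so 1 row(s) emitted.
- cust_id=7, grp=QE: no t2 row matches, row kept with t2 columns NULL.
- cust_id=8, grp=JV: no t2 row matches, row kept with t2 columns NULL.
- cust_id=5, grp=JV: no t2 row matches, row kept with t2 columns NULL.
- cust_id=8, grp=QE: no t2 row matches, row kept with t2 columns NULL.
Total: 2 matched + 7 padded = 9 rows.

9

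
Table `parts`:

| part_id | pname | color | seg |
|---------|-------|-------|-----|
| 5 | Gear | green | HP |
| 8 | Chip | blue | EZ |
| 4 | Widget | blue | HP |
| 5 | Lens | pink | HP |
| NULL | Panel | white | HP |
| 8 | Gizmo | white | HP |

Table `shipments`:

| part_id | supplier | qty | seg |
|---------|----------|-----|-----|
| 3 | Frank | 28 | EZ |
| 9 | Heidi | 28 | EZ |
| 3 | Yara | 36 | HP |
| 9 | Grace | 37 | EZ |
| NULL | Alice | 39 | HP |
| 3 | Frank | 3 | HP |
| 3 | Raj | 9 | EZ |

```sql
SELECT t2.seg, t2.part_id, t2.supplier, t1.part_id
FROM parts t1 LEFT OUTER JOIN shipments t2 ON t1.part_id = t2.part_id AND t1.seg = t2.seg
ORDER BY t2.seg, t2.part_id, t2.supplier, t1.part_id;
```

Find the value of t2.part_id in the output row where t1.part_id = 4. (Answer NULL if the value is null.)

NULL

LEFT JOIN keeps every row from `parts`; unmatched rows get NULL for `shipments`'s columns.
Matching on t1.part_id = t2.part_id AND t1.seg = t2.seg. A NULL in a compared column never satisfies the condition.
- t1 (part_id=5, seg=HP) has no partner → padded with NULL.
- t1 (part_id=8, seg=EZ) has no partner → padded with NULL.
- t1 (part_id=4, seg=HP) has no partner → padded with NULL.
- t1 (part_id=5, seg=HP) has no partner → padded with NULL.
- t1 (part_id=NULL, seg=HP) has no partner → padded with NULL.
- t1 (part_id=8, seg=HP) has no partner → padded with NULL.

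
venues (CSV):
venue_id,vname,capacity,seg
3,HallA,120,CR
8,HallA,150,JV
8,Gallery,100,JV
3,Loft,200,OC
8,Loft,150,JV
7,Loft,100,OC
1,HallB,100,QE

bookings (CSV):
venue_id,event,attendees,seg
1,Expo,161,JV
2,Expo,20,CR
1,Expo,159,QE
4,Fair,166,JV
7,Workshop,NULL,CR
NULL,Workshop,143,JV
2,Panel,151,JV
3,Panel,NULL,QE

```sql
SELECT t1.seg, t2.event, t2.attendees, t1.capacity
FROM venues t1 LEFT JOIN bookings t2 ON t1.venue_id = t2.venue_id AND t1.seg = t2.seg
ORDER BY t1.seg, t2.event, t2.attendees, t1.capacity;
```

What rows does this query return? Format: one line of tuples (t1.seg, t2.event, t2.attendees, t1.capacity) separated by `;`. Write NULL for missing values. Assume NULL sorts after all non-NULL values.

(CR, NULL, NULL, 120); (JV, NULL, NULL, 100); (JV, NULL, NULL, 150); (JV, NULL, NULL, 150); (OC, NULL, NULL, 100); (OC, NULL, NULL, 200); (QE, Expo, 159, 100)

LEFT JOIN keeps every row from `venues`; unmatched rows get NULL for `bookings`'s columns.
Matching on t1.venue_id = t2.venue_id AND t1.seg = t2.seg. A NULL in a compared column never satisfies the condition.
- venue_id=3, seg=CR: no t2 row matches, row kept with t2 columns NULL.
- venue_id=8, seg=JV: no t2 row matches, row kept with t2 columns NULL.
- venue_id=8, seg=JV: no t2 row matches, row kept with t2 columns NULL.
- venue_id=3, seg=OC: no t2 row matches, row kept with t2 columns NULL.
- venue_id=8, seg=JV: no t2 row matches, row kept with t2 columns NULL.
- venue_id=7, seg=OC: no t2 row matches, row kept with t2 columns NULL.
- venue_id=1, seg=QE: 1 matching t2 row(s), so 1 row(s) emitted.
After projecting and ordering:
t1.seg | t2.event | t2.attendees | t1.capacity
CR | NULL | NULL | 120
JV | NULL | NULL | 100
JV | NULL | NULL | 150
JV | NULL | NULL | 150
OC | NULL | NULL | 100
OC | NULL | NULL | 200
QE | Expo | 159 | 100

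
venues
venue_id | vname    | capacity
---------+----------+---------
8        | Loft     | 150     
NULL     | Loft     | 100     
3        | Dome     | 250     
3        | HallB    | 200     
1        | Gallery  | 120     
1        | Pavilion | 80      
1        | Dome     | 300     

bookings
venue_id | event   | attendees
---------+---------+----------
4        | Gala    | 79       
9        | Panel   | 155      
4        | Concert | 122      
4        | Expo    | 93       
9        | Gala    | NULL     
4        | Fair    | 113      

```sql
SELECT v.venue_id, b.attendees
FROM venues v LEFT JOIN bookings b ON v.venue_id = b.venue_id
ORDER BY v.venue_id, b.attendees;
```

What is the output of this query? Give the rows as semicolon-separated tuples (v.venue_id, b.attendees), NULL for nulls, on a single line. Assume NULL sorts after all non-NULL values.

(1, NULL); (1, NULL); (1, NULL); (3, NULL); (3, NULL); (8, NULL); (NULL, NULL)

LEFT JOIN keeps every row from `venues`; unmatched rows get NULL for `bookings`'s columns.
Matching on v.venue_id = b.venue_id. A NULL in a compared column never satisfies the condition.
Matched pairs: 0; unmatched v rows kept: 7.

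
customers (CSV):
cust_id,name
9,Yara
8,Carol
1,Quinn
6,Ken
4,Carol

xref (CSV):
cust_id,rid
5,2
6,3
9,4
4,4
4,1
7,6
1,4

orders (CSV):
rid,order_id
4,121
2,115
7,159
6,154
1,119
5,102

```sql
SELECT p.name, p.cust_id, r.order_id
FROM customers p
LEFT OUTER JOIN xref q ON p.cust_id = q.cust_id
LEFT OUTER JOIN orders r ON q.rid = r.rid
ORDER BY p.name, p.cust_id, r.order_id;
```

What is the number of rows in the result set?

Evaluate left to right. First `customers p LEFT JOIN xref q` on cust_id: 6 row(s).
Then LEFT JOIN `orders r` on rid: each of those 6 rows is kept; rows whose q.rid has no match in r get NULL for r's columns.
Result: 6 row(s).

6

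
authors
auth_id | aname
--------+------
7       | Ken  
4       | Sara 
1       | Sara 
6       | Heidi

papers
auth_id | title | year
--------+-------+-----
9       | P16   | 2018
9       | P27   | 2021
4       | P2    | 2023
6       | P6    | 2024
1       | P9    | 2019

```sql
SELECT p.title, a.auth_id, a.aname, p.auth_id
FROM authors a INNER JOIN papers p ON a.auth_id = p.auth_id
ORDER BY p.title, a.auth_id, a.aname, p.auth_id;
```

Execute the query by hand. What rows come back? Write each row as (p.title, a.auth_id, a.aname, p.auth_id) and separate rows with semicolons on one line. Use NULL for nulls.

(P2, 4, Sara, 4); (P6, 6, Heidi, 6); (P9, 1, Sara, 1)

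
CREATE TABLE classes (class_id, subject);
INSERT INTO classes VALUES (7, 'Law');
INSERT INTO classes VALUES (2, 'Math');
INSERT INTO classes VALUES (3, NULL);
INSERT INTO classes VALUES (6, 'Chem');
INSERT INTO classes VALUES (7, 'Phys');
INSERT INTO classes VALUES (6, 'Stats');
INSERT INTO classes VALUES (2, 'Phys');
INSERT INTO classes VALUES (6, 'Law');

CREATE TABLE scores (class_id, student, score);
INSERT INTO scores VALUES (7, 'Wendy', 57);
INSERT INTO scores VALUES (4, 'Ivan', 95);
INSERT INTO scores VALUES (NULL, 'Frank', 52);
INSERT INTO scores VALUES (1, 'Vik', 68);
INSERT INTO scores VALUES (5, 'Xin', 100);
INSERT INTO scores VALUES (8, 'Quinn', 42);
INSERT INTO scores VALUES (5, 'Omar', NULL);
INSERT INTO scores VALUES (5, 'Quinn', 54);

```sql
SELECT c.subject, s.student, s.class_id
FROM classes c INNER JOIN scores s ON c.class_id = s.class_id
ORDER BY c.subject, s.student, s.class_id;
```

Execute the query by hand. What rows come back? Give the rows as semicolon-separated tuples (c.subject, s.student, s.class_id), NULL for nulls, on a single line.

INNER JOIN keeps only pairs where the ON condition holds.
Matching on c.class_id = s.class_id. A NULL in a compared column never satisfies the condition.
Matched pairs: 2.

(Law, Wendy, 7); (Phys, Wendy, 7)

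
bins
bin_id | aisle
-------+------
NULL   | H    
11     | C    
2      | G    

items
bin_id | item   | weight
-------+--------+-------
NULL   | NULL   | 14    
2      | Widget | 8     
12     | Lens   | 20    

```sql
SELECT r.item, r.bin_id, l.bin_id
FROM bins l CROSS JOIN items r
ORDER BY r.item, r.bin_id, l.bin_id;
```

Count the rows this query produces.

CROSS JOIN pairs every row of `bins` with every row of `items`: 3 × 3 = 9 rows.

9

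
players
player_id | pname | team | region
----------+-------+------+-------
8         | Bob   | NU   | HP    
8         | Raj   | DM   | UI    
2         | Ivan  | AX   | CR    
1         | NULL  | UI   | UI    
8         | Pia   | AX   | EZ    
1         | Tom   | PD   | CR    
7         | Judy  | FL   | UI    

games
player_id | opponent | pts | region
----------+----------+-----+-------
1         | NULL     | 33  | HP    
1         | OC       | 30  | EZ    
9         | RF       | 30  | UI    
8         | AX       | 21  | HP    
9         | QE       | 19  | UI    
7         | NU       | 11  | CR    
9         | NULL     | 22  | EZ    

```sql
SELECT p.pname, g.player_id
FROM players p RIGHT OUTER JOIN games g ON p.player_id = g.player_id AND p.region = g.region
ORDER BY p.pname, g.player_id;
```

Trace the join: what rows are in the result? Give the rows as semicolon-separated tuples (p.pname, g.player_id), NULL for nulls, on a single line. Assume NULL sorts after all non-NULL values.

RIGHT JOIN keeps every row from `games`; unmatched rows get NULL for `players`'s columns.
Matching on p.player_id = g.player_id AND p.region = g.region.
- p (player_id=8, region=HP) pairs with 1 row(s) of g.
- p (player_id=8, region=UI) has no partner in g.
- p (player_id=2, region=CR) has no partner in g.
- p (player_id=1, region=UI) has no partner in g.
- p (player_id=8, region=EZ) has no partner in g.
- p (player_id=1, region=CR) has no partner in g.
- p (player_id=7, region=UI) has no partner in g.
- 6 g row(s) had no p match → kept, p columns NULL.
After projecting and ordering:
p.pname | g.player_id
Bob | 8
NULL | 1
NULL | 1
NULL | 7
NULL | 9
NULL | 9
NULL | 9

(Bob, 8); (NULL, 1); (NULL, 1); (NULL, 7); (NULL, 9); (NULL, 9); (NULL, 9)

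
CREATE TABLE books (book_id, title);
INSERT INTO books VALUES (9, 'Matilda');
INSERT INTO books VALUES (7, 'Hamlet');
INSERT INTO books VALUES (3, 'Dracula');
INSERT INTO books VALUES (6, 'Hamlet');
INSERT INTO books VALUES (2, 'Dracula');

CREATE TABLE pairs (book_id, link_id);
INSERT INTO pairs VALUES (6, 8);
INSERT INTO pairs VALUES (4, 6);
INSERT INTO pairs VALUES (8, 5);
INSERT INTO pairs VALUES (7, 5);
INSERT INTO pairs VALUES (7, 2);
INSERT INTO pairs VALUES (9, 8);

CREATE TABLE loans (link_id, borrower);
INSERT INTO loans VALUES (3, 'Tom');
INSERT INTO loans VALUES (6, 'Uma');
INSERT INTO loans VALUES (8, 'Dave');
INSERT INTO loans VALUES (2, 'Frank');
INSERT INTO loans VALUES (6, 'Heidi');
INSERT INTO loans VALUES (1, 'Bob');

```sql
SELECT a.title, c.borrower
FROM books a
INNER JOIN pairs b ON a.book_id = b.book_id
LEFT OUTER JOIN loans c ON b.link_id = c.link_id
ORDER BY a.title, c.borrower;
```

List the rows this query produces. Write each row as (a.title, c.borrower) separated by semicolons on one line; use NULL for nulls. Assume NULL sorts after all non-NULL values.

Step 1 — a INNER JOIN b on book_id → 4 row(s).
Then LEFT JOIN `loans c` on link_id: each of those 4 rows is kept; rows whose b.link_id has no match in c get NULL for c's columns.

(Hamlet, Dave); (Hamlet, Frank); (Hamlet, NULL); (Matilda, Dave)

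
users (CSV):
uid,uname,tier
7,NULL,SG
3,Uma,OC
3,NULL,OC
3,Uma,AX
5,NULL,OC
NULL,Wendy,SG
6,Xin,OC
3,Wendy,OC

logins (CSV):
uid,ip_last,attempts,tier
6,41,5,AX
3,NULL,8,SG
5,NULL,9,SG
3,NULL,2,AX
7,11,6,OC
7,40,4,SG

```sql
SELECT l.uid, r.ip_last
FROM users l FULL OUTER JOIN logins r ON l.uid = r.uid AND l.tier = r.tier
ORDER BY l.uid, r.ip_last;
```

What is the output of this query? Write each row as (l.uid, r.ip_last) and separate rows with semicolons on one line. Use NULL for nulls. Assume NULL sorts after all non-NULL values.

(3, NULL); (3, NULL); (3, NULL); (3, NULL); (5, NULL); (6, NULL); (7, 40); (NULL, 11); (NULL, 41); (NULL, NULL); (NULL, NULL); (NULL, NULL)

FULL OUTER JOIN keeps every row from both sides; unmatched rows get NULL for the other side's columns.
Matching on l.uid = r.uid AND l.tier = r.tier. A NULL in a compared column never satisfies the condition.
- l (uid=7, tier=SG) pairs with 1 row(s) of r.
- l (uid=3, tier=OC) has no partner → padded with NULL.
- l (uid=3, tier=OC) has no partner → padded with NULL.
- l (uid=3, tier=AX) pairs with 1 row(s) of r.
- l (uid=5, tier=OC) has no partner → padded with NULL.
- l (uid=NULL, tier=SG) has no partner → padded with NULL.
- l (uid=6, tier=OC) has no partner → padded with NULL.
- l (uid=3, tier=OC) has no partner → padded with NULL.
- plus 4 unmatched r row(s), each kept with NULL l columns.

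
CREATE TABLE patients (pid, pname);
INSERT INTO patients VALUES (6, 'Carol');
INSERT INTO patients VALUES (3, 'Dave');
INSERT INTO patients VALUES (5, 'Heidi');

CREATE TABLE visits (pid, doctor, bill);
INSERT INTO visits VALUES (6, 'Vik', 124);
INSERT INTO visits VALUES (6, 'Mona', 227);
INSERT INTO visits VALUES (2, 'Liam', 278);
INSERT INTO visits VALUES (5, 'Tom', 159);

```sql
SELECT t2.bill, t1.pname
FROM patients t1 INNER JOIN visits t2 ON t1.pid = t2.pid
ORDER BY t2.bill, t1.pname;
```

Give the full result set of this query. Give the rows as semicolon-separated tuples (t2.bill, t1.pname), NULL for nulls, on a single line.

INNER JOIN keeps only pairs where the ON condition holds.
Matching on t1.pid = t2.pid.
- t1 row (pid=6): matches 2 t2 row(s) → 2 output row(s).
- t1 row (pid=3): no match → dropped.
- t1 row (pid=5): matches 1 t2 row(s) → 1 output row(s).
After projecting and ordering:
t2.bill | t1.pname
124 | Carol
159 | Heidi
227 | Carol

(124, Carol); (159, Heidi); (227, Carol)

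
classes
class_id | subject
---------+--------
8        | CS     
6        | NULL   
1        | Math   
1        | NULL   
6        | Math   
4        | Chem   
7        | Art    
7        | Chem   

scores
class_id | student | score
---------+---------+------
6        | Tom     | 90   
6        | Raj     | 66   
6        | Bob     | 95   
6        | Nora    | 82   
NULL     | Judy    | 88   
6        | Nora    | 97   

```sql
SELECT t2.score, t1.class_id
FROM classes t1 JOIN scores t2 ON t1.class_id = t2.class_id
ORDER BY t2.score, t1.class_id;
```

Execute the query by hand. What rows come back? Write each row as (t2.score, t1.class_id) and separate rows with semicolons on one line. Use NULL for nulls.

(66, 6); (66, 6); (82, 6); (82, 6); (90, 6); (90, 6); (95, 6); (95, 6); (97, 6); (97, 6)

INNER JOIN keeps only pairs where the ON condition holds.
Matching on t1.class_id = t2.class_id. A NULL in a compared column never satisfies the condition.
- t1 (class_id=8) has no partner → excluded.
- t1 (class_id=6) pairs with 5 row(s) of t2.
- t1 (class_id=1) has no partner → excluded.
- t1 (class_id=1) has no partner → excluded.
- t1 (class_id=6) pairs with 5 row(s) of t2.
- t1 (class_id=4) has no partner → excluded.
- t1 (class_id=7) has no partner → excluded.
- t1 (class_id=7) has no partner → excluded.
After projecting and ordering:
t2.score | t1.class_id
66 | 6
66 | 6
82 | 6
82 | 6
90 | 6
90 | 6
95 | 6
95 | 6
97 | 6
97 | 6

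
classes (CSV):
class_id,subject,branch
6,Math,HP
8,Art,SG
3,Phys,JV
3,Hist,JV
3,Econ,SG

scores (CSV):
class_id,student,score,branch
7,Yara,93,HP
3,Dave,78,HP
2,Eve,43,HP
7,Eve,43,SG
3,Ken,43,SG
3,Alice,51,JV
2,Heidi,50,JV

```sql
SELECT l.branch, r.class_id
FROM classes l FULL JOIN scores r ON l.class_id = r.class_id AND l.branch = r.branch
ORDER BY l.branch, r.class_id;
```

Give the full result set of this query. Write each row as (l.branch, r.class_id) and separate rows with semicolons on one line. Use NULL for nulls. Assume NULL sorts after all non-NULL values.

(HP, NULL); (JV, 3); (JV, 3); (SG, 3); (SG, NULL); (NULL, 2); (NULL, 2); (NULL, 3); (NULL, 7); (NULL, 7)

FULL OUTER JOIN keeps every row from both sides; unmatched rows get NULL for the other side's columns.
Matching on l.class_id = r.class_id AND l.branch = r.branch.
- l[0] class_id=6, branch=HP → no match; kept with NULLs on the r side.
- l[1] class_id=8, branch=SG → no match; kept with NULLs on the r side.
- l[2] class_id=3, branch=JV → 1 match(es) in r → 1 row(s).
- l[3] class_id=3, branch=JV → 1 match(es) in r → 1 row(s).
- l[4] class_id=3, branch=SG → 1 match(es) in r → 1 row(s).
- 5 row(s) from r found no l partner → padded with NULL.
After projecting and ordering:
l.branch | r.class_id
HP | NULL
JV | 3
JV | 3
SG | 3
SG | NULL
NULL | 2
NULL | 2
NULL | 3
NULL | 7
NULL | 7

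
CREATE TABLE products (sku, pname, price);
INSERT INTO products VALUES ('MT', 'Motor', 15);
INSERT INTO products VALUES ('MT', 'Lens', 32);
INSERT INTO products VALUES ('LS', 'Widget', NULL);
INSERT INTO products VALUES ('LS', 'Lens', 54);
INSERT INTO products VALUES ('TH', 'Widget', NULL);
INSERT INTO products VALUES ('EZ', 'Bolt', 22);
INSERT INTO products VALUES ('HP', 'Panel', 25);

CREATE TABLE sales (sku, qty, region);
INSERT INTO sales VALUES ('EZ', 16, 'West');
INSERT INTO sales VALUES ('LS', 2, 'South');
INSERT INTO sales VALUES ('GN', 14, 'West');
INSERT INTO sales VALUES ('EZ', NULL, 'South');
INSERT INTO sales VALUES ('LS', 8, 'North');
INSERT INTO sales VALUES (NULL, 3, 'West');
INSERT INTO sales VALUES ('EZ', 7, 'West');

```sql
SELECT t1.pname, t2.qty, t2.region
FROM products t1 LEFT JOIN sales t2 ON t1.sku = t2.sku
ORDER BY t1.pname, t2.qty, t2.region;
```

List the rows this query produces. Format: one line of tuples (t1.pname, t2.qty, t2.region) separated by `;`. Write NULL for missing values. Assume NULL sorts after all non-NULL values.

(Bolt, 7, West); (Bolt, 16, West); (Bolt, NULL, South); (Lens, 2, South); (Lens, 8, North); (Lens, NULL, NULL); (Motor, NULL, NULL); (Panel, NULL, NULL); (Widget, 2, South); (Widget, 8, North); (Widget, NULL, NULL)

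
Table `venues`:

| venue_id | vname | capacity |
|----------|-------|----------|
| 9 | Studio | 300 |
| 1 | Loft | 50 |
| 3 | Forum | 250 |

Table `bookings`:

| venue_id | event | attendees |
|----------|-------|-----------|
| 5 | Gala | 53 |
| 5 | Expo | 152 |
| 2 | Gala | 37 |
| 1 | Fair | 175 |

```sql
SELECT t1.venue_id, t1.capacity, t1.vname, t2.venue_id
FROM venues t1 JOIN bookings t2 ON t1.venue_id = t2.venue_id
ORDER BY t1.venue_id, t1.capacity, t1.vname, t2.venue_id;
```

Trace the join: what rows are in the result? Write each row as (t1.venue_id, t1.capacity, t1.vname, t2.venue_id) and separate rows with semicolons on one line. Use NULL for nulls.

(1, 50, Loft, 1)

INNER JOIN keeps only pairs where the ON condition holds.
Matching on t1.venue_id = t2.venue_id.
- t1 row (venue_id=9): no match → dropped.
- t1 row (venue_id=1): matches 1 t2 row(s) → 1 output row(s).
- t1 row (venue_id=3): no match → dropped.
After projecting and ordering:
t1.venue_id | t1.capacity | t1.vname | t2.venue_id
1 | 50 | Loft | 1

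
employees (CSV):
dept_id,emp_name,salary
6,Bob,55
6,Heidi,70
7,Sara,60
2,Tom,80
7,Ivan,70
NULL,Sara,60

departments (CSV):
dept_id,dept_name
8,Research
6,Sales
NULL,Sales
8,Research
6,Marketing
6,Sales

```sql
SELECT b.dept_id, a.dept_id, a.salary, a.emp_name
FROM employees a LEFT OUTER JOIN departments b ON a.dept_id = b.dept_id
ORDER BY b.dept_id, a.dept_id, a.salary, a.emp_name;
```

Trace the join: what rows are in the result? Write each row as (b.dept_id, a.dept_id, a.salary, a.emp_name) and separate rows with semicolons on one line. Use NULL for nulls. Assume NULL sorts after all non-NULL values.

(6, 6, 55, Bob); (6, 6, 55, Bob); (6, 6, 55, Bob); (6, 6, 70, Heidi); (6, 6, 70, Heidi); (6, 6, 70, Heidi); (NULL, 2, 80, Tom); (NULL, 7, 60, Sara); (NULL, 7, 70, Ivan); (NULL, NULL, 60, Sara)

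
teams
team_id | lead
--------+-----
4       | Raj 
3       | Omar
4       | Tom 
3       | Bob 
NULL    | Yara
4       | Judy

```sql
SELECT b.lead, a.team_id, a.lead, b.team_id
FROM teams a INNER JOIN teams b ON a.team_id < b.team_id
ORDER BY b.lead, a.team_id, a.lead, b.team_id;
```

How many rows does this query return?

6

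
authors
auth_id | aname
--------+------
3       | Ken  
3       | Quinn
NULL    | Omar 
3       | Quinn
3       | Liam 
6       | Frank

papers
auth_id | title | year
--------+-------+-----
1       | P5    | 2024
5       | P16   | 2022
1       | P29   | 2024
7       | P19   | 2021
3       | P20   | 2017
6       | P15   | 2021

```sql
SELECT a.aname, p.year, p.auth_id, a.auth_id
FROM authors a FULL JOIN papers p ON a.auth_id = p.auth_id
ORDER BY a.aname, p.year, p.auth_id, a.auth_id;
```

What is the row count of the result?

FULL OUTER JOIN keeps every row from both sides; unmatched rows get NULL for the other side's columns.
Matching on a.auth_id = p.auth_id. A NULL in a compared column never satisfies the condition.
Matched pairs: 5; unmatched a rows kept: 1; unmatched p rows kept: 4.
Total: 5 matched + 5 padded = 10 rows.

10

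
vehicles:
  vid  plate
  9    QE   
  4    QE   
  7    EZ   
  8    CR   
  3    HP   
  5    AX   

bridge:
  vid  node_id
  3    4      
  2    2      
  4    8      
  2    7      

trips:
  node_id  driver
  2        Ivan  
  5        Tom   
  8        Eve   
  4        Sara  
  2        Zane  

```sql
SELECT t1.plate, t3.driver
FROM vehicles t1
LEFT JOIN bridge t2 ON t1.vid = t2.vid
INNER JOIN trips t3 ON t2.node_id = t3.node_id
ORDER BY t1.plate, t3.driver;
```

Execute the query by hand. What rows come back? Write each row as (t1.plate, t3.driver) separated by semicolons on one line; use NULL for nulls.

(HP, Sara); (QE, Eve)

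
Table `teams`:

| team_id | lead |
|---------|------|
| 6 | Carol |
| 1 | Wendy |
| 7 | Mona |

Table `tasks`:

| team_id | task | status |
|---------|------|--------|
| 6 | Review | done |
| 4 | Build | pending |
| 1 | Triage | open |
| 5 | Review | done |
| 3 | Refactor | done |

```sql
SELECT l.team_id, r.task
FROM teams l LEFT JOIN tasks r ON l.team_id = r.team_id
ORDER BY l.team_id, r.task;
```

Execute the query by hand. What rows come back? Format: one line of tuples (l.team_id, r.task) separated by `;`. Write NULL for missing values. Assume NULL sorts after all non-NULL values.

LEFT JOIN keeps every row from `teams`; unmatched rows get NULL for `tasks`'s columns.
Matching on l.team_id = r.team_id.
- team_id=6: 1 matching r row(s), so 1 row(s) emitted.
- team_id=1: 1 matching r row(s), so 1 row(s) emitted.
- team_id=7: no r row matches, row kept with r columns NULL.
After projecting and ordering:
l.team_id | r.task
1 | Triage
6 | Review
7 | NULL

(1, Triage); (6, Review); (7, NULL)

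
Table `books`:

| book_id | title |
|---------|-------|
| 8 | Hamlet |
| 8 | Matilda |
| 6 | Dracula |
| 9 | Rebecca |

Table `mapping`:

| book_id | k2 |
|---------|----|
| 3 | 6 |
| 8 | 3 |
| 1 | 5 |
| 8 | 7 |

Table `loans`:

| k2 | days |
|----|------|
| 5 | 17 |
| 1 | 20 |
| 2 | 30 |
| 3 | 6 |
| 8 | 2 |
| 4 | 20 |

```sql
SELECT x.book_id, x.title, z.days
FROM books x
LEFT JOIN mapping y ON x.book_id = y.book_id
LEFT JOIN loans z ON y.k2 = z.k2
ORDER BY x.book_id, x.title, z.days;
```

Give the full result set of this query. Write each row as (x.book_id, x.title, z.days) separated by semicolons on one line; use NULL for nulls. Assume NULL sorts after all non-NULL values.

(6, Dracula, NULL); (8, Hamlet, 6); (8, Hamlet, NULL); (8, Matilda, 6); (8, Matilda, NULL); (9, Rebecca, NULL)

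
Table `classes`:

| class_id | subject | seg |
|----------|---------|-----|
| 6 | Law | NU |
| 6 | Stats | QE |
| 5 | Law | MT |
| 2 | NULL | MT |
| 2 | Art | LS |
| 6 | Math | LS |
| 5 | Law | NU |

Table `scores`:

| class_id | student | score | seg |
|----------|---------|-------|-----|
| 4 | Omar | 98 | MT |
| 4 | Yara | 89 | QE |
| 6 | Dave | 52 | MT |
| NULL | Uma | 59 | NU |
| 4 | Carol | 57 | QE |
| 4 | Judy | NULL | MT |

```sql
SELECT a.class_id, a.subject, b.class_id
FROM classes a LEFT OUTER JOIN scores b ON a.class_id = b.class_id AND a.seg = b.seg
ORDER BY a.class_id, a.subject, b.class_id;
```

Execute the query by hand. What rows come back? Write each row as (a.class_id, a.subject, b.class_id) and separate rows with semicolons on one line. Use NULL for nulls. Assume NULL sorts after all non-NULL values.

LEFT JOIN keeps every row from `classes`; unmatched rows get NULL for `scores`'s columns.
Matching on a.class_id = b.class_id AND a.seg = b.seg. A NULL in a compared column never satisfies the condition.
- class_id=6, seg=NU: no b row matches, row kept with b columns NULL.
- class_id=6, seg=QE: no b row matches, row kept with b columns NULL.
- class_id=5, seg=MT: no b row matches, row kept with b columns NULL.
- class_id=2, seg=MT: no b row matches, row kept with b columns NULL.
- class_id=2, seg=LS: no b row matches, row kept with b columns NULL.
- class_id=6, seg=LS: no b row matches, row kept with b columns NULL.
- class_id=5, seg=NU: no b row matches, row kept with b columns NULL.
After projecting and ordering:
a.class_id | a.subject | b.class_id
2 | Art | NULL
2 | NULL | NULL
5 | Law | NULL
5 | Law | NULL
6 | Law | NULL
6 | Math | NULL
6 | Stats | NULL

(2, Art, NULL); (2, NULL, NULL); (5, Law, NULL); (5, Law, NULL); (6, Law, NULL); (6, Math, NULL); (6, Stats, NULL)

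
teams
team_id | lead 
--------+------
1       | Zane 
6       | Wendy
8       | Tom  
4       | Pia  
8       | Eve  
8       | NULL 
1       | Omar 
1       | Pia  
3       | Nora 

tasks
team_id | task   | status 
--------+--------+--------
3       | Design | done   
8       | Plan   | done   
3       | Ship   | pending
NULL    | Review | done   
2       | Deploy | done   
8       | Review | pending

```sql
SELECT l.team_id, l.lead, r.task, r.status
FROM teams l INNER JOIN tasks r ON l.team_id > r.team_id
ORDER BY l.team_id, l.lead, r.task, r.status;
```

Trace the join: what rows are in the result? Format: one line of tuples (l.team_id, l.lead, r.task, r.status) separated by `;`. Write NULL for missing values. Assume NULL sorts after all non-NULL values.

INNER JOIN keeps only pairs where the ON condition holds.
Matching on l.team_id > r.team_id. A NULL in a compared column never satisfies the condition.
- l[0] team_id=1 → no match; dropped.
- l[1] team_id=6 → 3 match(es) in r → 3 row(s).
- l[2] team_id=8 → 3 match(es) in r → 3 row(s).
- l[3] team_id=4 → 3 match(es) in r → 3 row(s).
- l[4] team_id=8 → 3 match(es) in r → 3 row(s).
- l[5] team_id=8 → 3 match(es) in r → 3 row(s).
- l[6] team_id=1 → no match; dropped.
- l[7] team_id=1 → no match; dropped.
- l[8] team_id=3 → 1 match(es) in r → 1 row(s).

(3, Nora, Deploy, done); (4, Pia, Deploy, done); (4, Pia, Design, done); (4, Pia, Ship, pending); (6, Wendy, Deploy, done); (6, Wendy, Design, done); (6, Wendy, Ship, pending); (8, Eve, Deploy, done); (8, Eve, Design, done); (8, Eve, Ship, pending); (8, Tom, Deploy, done); (8, Tom, Design, done); (8, Tom, Ship, pending); (8, NULL, Deploy, done); (8, NULL, Design, done); (8, NULL, Ship, pending)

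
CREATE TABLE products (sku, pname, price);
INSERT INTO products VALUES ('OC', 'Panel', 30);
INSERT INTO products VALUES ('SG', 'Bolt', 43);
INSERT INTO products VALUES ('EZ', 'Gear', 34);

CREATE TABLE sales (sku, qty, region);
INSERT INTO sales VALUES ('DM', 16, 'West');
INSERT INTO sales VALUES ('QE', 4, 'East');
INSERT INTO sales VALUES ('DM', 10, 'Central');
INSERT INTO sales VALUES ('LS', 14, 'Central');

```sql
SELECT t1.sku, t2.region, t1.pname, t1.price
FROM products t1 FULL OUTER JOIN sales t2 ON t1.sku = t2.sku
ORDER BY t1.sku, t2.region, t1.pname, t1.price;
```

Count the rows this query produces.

FULL OUTER JOIN keeps every row from both sides; unmatched rows get NULL for the other side's columns.
Matching on t1.sku = t2.sku.
- t1 row (sku=OC): no match → kept, t2 columns NULL.
- t1 row (sku=SG): no match → kept, t2 columns NULL.
- t1 row (sku=EZ): no match → kept, t2 columns NULL.
- 4 t2 row(s) had no t1 match → kept, t1 columns NULL.
Total: 0 matched + 7 padded = 7 rows.

7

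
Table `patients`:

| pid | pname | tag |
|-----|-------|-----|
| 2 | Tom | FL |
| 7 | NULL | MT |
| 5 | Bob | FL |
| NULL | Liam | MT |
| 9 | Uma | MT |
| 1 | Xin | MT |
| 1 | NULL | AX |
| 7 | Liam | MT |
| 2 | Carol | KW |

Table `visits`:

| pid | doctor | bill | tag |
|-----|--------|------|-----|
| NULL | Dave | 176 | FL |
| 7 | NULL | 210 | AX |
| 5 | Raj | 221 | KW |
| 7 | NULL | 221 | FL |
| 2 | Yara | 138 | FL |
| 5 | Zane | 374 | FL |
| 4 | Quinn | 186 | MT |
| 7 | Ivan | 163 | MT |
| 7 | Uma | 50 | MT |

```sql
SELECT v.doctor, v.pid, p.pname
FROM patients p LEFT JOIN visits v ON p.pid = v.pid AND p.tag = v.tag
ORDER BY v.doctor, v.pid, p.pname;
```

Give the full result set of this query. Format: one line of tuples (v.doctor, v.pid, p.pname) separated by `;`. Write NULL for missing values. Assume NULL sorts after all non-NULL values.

LEFT JOIN keeps every row from `patients`; unmatched rows get NULL for `visits`'s columns.
Matching on p.pid = v.pid AND p.tag = v.tag. A NULL in a compared column never satisfies the condition.
Matched pairs: 6; unmatched p rows kept: 5.

(Ivan, 7, Liam); (Ivan, 7, NULL); (Uma, 7, Liam); (Uma, 7, NULL); (Yara, 2, Tom); (Zane, 5, Bob); (NULL, NULL, Carol); (NULL, NULL, Liam); (NULL, NULL, Uma); (NULL, NULL, Xin); (NULL, NULL, NULL)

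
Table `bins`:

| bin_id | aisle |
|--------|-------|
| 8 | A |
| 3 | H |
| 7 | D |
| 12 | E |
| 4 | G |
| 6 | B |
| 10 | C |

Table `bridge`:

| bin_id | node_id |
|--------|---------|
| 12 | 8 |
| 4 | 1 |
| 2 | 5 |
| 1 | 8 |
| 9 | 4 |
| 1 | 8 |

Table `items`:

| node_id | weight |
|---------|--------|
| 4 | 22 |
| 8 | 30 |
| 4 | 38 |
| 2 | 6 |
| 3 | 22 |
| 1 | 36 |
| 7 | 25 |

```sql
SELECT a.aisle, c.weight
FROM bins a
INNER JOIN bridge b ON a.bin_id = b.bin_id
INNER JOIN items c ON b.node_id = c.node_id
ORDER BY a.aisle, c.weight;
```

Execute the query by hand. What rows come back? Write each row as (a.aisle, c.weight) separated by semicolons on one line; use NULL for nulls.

Joins associate left-to-right: bins INNER JOIN bridge on bin_id gives 2 intermediate row(s).
Then INNER JOIN `items c` on node_id: keep only rows whose b.node_id appears in c.

(E, 30); (G, 36)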